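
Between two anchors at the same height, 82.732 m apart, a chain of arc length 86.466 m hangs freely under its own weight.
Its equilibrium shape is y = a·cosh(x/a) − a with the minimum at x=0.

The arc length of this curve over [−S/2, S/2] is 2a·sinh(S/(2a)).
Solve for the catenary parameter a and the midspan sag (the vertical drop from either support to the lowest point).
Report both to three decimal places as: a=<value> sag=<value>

seed: a₀ = √(S³/(24(L−S))) = √(82.732³/(24·3.734)) = 79.490917
iter 1: u=0.520386  f(a)=+5.089e-02  f'(a)=-9.652e-02  a ← 79.490917 − (+5.089e-02/-9.652e-02) = 80.018142
iter 2: u=0.516958  f(a)=+5.107e-04  f'(a)=-9.459e-02  a ← 80.018142 − (+5.107e-04/-9.459e-02) = 80.023541
iter 3: u=0.516923  f(a)=+5.260e-08  f'(a)=-9.457e-02  a ← 80.023541 − (+5.260e-08/-9.457e-02) = 80.023541
iter 4: u=0.516923  f(a)=+1.421e-14  f'(a)=-9.457e-02  a ← 80.023541 − (+1.421e-14/-9.457e-02) = 80.023541
converged: |Δa| < 1e-12 after 4 iterations
sag = a·(cosh(S/(2a)) − 1) = 80.023541·(cosh(0.516923) − 1) = 10.931719
T_max/T_min = cosh(S/(2a)) = 1.136606

a=80.024 sag=10.932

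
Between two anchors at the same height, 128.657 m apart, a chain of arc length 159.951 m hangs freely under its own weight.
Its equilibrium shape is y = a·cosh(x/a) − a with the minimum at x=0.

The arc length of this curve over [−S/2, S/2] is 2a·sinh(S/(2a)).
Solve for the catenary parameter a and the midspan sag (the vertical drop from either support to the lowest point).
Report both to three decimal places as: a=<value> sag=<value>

a=55.092 sag=42.022

seed: a₀ = √(S³/(24(L−S))) = √(128.657³/(24·31.294)) = 53.249308
iter 1: u=1.208063  f(a)=+2.365e+00  f'(a)=-1.356e+00  a ← 53.249308 − (+2.365e+00/-1.356e+00) = 54.992931
iter 2: u=1.169759  f(a)=+1.211e-01  f'(a)=-1.220e+00  a ← 54.992931 − (+1.211e-01/-1.220e+00) = 55.092164
iter 3: u=1.167652  f(a)=+3.557e-04  f'(a)=-1.213e+00  a ← 55.092164 − (+3.557e-04/-1.213e+00) = 55.092457
iter 4: u=1.167646  f(a)=+3.087e-09  f'(a)=-1.213e+00  a ← 55.092457 − (+3.087e-09/-1.213e+00) = 55.092457
iter 5: u=1.167646  f(a)=-2.842e-14  f'(a)=-1.213e+00  a ← 55.092457 − (-2.842e-14/-1.213e+00) = 55.092457
converged: |Δa| < 1e-12 after 5 iterations
sag = a·(cosh(S/(2a)) − 1) = 55.092457·(cosh(1.167646) − 1) = 42.022215
T_max/T_min = cosh(S/(2a)) = 1.762758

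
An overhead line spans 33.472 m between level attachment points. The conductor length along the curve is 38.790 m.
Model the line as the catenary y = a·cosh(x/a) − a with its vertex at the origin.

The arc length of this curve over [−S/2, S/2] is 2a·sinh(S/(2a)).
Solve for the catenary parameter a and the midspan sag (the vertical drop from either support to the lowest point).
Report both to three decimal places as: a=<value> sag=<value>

seed: a₀ = √(S³/(24(L−S))) = √(33.472³/(24·5.318)) = 17.141259
iter 1: u=0.976358  f(a)=+2.593e-01  f'(a)=-6.817e-01  a ← 17.141259 − (+2.593e-01/-6.817e-01) = 17.521645
iter 2: u=0.955161  f(a)=+8.883e-03  f'(a)=-6.357e-01  a ← 17.521645 − (+8.883e-03/-6.357e-01) = 17.535618
iter 3: u=0.954400  f(a)=+1.124e-05  f'(a)=-6.341e-01  a ← 17.535618 − (+1.124e-05/-6.341e-01) = 17.535635
iter 4: u=0.954399  f(a)=+1.806e-11  f'(a)=-6.341e-01  a ← 17.535635 − (+1.806e-11/-6.341e-01) = 17.535635
iter 5: u=0.954399  f(a)=+0.000e+00  f'(a)=-6.341e-01  a ← 17.535635 − (+0.000e+00/-6.341e-01) = 17.535635
converged: |Δa| < 1e-12 after 5 iterations
sag = a·(cosh(S/(2a)) − 1) = 17.535635·(cosh(0.954399) − 1) = 8.611344
T_max/T_min = cosh(S/(2a)) = 1.491077

a=17.536 sag=8.611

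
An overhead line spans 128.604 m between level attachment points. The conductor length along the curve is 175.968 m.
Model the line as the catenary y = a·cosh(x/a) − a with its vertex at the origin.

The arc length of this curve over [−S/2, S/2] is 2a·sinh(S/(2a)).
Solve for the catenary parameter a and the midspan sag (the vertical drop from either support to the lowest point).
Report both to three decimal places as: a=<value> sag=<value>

seed: a₀ = √(S³/(24(L−S))) = √(128.604³/(24·47.364)) = 43.256553
iter 1: u=1.486526  f(a)=+5.517e+00  f'(a)=-2.714e+00  a ← 43.256553 − (+5.517e+00/-2.714e+00) = 45.289669
iter 2: u=1.419794  f(a)=+4.128e-01  f'(a)=-2.321e+00  a ← 45.289669 − (+4.128e-01/-2.321e+00) = 45.467500
iter 3: u=1.414241  f(a)=+2.724e-03  f'(a)=-2.291e+00  a ← 45.467500 − (+2.724e-03/-2.291e+00) = 45.468689
iter 4: u=1.414204  f(a)=+1.204e-07  f'(a)=-2.291e+00  a ← 45.468689 − (+1.204e-07/-2.291e+00) = 45.468689
iter 5: u=1.414204  f(a)=+0.000e+00  f'(a)=-2.291e+00  a ← 45.468689 − (+0.000e+00/-2.291e+00) = 45.468689
converged: |Δa| < 1e-12 after 5 iterations
sag = a·(cosh(S/(2a)) − 1) = 45.468689·(cosh(1.414204) − 1) = 53.569616
T_max/T_min = cosh(S/(2a)) = 2.178165

a=45.469 sag=53.570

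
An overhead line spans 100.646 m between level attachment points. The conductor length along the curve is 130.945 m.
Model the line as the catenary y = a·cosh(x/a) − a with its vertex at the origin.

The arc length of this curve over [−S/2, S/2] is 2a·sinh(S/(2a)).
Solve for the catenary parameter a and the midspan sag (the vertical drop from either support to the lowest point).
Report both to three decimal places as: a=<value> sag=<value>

a=39.029 sag=37.194

seed: a₀ = √(S³/(24(L−S))) = √(100.646³/(24·30.299)) = 37.443377
iter 1: u=1.343976  f(a)=+2.857e+00  f'(a)=-1.930e+00  a ← 37.443377 − (+2.857e+00/-1.930e+00) = 38.923571
iter 2: u=1.292867  f(a)=+1.782e-01  f'(a)=-1.696e+00  a ← 38.923571 − (+1.782e-01/-1.696e+00) = 39.028595
iter 3: u=1.289388  f(a)=+7.946e-04  f'(a)=-1.681e+00  a ← 39.028595 − (+7.946e-04/-1.681e+00) = 39.029067
iter 4: u=1.289372  f(a)=+1.596e-08  f'(a)=-1.681e+00  a ← 39.029067 − (+1.596e-08/-1.681e+00) = 39.029067
iter 5: u=1.289372  f(a)=+0.000e+00  f'(a)=-1.681e+00  a ← 39.029067 − (+0.000e+00/-1.681e+00) = 39.029067
converged: |Δa| < 1e-12 after 5 iterations
sag = a·(cosh(S/(2a)) − 1) = 39.029067·(cosh(1.289372) − 1) = 37.193740
T_max/T_min = cosh(S/(2a)) = 1.952975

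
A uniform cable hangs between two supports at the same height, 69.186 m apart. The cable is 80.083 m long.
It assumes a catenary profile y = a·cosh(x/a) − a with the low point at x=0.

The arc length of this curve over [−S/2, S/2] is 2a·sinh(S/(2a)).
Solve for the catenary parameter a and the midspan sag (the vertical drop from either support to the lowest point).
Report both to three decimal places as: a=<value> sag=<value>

seed: a₀ = √(S³/(24(L−S))) = √(69.186³/(24·10.897)) = 35.585104
iter 1: u=0.972120  f(a)=+5.266e-01  f'(a)=-6.723e-01  a ← 35.585104 − (+5.266e-01/-6.723e-01) = 36.368417
iter 2: u=0.951182  f(a)=+1.789e-02  f'(a)=-6.273e-01  a ← 36.368417 − (+1.789e-02/-6.273e-01) = 36.396936
iter 3: u=0.950437  f(a)=+2.226e-05  f'(a)=-6.258e-01  a ← 36.396936 − (+2.226e-05/-6.258e-01) = 36.396972
iter 4: u=0.950436  f(a)=+3.453e-11  f'(a)=-6.258e-01  a ← 36.396972 − (+3.453e-11/-6.258e-01) = 36.396972
iter 5: u=0.950436  f(a)=+1.421e-14  f'(a)=-6.258e-01  a ← 36.396972 − (+1.421e-14/-6.258e-01) = 36.396972
converged: |Δa| < 1e-12 after 5 iterations
sag = a·(cosh(S/(2a)) − 1) = 36.396972·(cosh(0.950436) − 1) = 17.714591
T_max/T_min = cosh(S/(2a)) = 1.486705

a=36.397 sag=17.715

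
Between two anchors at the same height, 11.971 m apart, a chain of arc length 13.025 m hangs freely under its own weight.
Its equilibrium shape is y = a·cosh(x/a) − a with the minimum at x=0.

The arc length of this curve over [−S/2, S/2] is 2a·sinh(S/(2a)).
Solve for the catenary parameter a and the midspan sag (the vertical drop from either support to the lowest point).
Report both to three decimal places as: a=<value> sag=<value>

seed: a₀ = √(S³/(24(L−S))) = √(11.971³/(24·1.054)) = 8.235116
iter 1: u=0.726826  f(a)=+2.819e-02  f'(a)=-2.698e-01  a ← 8.235116 − (+2.819e-02/-2.698e-01) = 8.339628
iter 2: u=0.717718  f(a)=+5.457e-04  f'(a)=-2.594e-01  a ← 8.339628 − (+5.457e-04/-2.594e-01) = 8.341732
iter 3: u=0.717537  f(a)=+2.134e-07  f'(a)=-2.592e-01  a ← 8.341732 − (+2.134e-07/-2.592e-01) = 8.341733
iter 4: u=0.717537  f(a)=+3.020e-14  f'(a)=-2.592e-01  a ← 8.341733 − (+3.020e-14/-2.592e-01) = 8.341733
converged: |Δa| < 1e-12 after 4 iterations
sag = a·(cosh(S/(2a)) − 1) = 8.341733·(cosh(0.717537) − 1) = 2.241138
T_max/T_min = cosh(S/(2a)) = 1.268666

a=8.342 sag=2.241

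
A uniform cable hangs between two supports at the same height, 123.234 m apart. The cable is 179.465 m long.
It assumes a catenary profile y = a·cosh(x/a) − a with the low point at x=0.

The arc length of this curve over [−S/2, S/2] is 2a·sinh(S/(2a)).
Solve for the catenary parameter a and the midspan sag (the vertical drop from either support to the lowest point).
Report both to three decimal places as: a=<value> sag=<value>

a=39.560 sag=58.506

seed: a₀ = √(S³/(24(L−S))) = √(123.234³/(24·56.231)) = 37.239367
iter 1: u=1.654620  f(a)=+8.219e+00  f'(a)=-3.932e+00  a ← 37.239367 − (+8.219e+00/-3.932e+00) = 39.329653
iter 2: u=1.566680  f(a)=+7.428e-01  f'(a)=-3.251e+00  a ← 39.329653 − (+7.428e-01/-3.251e+00) = 39.558155
iter 3: u=1.557631  f(a)=+7.398e-03  f'(a)=-3.186e+00  a ← 39.558155 − (+7.398e-03/-3.186e+00) = 39.560477
iter 4: u=1.557539  f(a)=+7.500e-07  f'(a)=-3.185e+00  a ← 39.560477 − (+7.500e-07/-3.185e+00) = 39.560477
iter 5: u=1.557539  f(a)=-2.842e-14  f'(a)=-3.185e+00  a ← 39.560477 − (-2.842e-14/-3.185e+00) = 39.560477
converged: |Δa| < 1e-12 after 5 iterations
sag = a·(cosh(S/(2a)) − 1) = 39.560477·(cosh(1.557539) − 1) = 58.505587
T_max/T_min = cosh(S/(2a)) = 2.478890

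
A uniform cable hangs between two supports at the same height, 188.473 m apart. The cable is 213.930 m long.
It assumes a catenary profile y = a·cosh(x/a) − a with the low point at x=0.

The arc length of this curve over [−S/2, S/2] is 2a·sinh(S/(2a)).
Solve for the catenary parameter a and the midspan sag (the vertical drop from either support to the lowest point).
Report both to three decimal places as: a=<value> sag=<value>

seed: a₀ = √(S³/(24(L−S))) = √(188.473³/(24·25.457)) = 104.680185
iter 1: u=0.900232  f(a)=+1.052e+00  f'(a)=-5.270e-01  a ← 104.680185 − (+1.052e+00/-5.270e-01) = 106.675949
iter 2: u=0.883390  f(a)=+3.083e-02  f'(a)=-4.965e-01  a ← 106.675949 − (+3.083e-02/-4.965e-01) = 106.738047
iter 3: u=0.882876  f(a)=+2.827e-05  f'(a)=-4.956e-01  a ← 106.738047 − (+2.827e-05/-4.956e-01) = 106.738104
iter 4: u=0.882876  f(a)=+2.376e-11  f'(a)=-4.956e-01  a ← 106.738104 − (+2.376e-11/-4.956e-01) = 106.738104
converged: |Δa| < 1e-12 after 4 iterations
sag = a·(cosh(S/(2a)) − 1) = 106.738104·(cosh(0.882876) − 1) = 44.372895
T_max/T_min = cosh(S/(2a)) = 1.415717

a=106.738 sag=44.373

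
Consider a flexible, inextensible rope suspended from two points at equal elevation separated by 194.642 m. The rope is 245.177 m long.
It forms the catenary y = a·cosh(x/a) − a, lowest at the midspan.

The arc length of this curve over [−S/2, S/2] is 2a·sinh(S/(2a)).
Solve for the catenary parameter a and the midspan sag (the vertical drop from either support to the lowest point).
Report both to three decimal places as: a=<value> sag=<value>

seed: a₀ = √(S³/(24(L−S))) = √(194.642³/(24·50.535)) = 77.974587
iter 1: u=1.248112  f(a)=+4.085e+00  f'(a)=-1.510e+00  a ← 77.974587 − (+4.085e+00/-1.510e+00) = 80.680684
iter 2: u=1.206249  f(a)=+2.223e-01  f'(a)=-1.349e+00  a ← 80.680684 − (+2.223e-01/-1.349e+00) = 80.845425
iter 3: u=1.203791  f(a)=+7.421e-04  f'(a)=-1.340e+00  a ← 80.845425 − (+7.421e-04/-1.340e+00) = 80.845978
iter 4: u=1.203783  f(a)=+8.331e-09  f'(a)=-1.340e+00  a ← 80.845978 − (+8.331e-09/-1.340e+00) = 80.845978
iter 5: u=1.203783  f(a)=-2.842e-14  f'(a)=-1.340e+00  a ← 80.845978 − (-2.842e-14/-1.340e+00) = 80.845978
converged: |Δa| < 1e-12 after 5 iterations
sag = a·(cosh(S/(2a)) − 1) = 80.845978·(cosh(1.203783) − 1) = 66.000923
T_max/T_min = cosh(S/(2a)) = 1.816379

a=80.846 sag=66.001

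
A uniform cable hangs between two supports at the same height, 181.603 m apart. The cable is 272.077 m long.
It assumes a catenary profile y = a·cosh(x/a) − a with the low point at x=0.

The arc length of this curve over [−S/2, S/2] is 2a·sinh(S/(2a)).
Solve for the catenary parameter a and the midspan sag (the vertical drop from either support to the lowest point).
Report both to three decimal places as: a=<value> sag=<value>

a=56.066 sag=91.073

seed: a₀ = √(S³/(24(L−S))) = √(181.603³/(24·90.474)) = 52.519068
iter 1: u=1.728924  f(a)=+1.453e+01  f'(a)=-4.592e+00  a ← 52.519068 − (+1.453e+01/-4.592e+00) = 55.682648
iter 2: u=1.630697  f(a)=+1.416e+00  f'(a)=-3.736e+00  a ← 55.682648 − (+1.416e+00/-3.736e+00) = 56.061630
iter 3: u=1.619673  f(a)=+1.666e-02  f'(a)=-3.649e+00  a ← 56.061630 − (+1.666e-02/-3.649e+00) = 56.066197
iter 4: u=1.619541  f(a)=+2.368e-06  f'(a)=-3.648e+00  a ← 56.066197 − (+2.368e-06/-3.648e+00) = 56.066198
iter 5: u=1.619541  f(a)=+1.137e-13  f'(a)=-3.648e+00  a ← 56.066198 − (+1.137e-13/-3.648e+00) = 56.066198
converged: |Δa| < 1e-12 after 5 iterations
sag = a·(cosh(S/(2a)) − 1) = 56.066198·(cosh(1.619541) − 1) = 91.072825
T_max/T_min = cosh(S/(2a)) = 2.624380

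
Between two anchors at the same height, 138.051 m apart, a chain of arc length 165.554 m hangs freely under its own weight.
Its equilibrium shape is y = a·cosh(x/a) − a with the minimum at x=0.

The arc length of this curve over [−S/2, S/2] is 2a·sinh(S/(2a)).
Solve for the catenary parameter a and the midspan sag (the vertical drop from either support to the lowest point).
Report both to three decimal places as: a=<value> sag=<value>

a=64.940 sag=40.270

seed: a₀ = √(S³/(24(L−S))) = √(138.051³/(24·27.503)) = 63.134054
iter 1: u=1.093316  f(a)=+1.691e+00  f'(a)=-9.799e-01  a ← 63.134054 − (+1.691e+00/-9.799e-01) = 64.860004
iter 2: u=1.064223  f(a)=+7.184e-02  f'(a)=-8.983e-01  a ← 64.860004 − (+7.184e-02/-8.983e-01) = 64.939974
iter 3: u=1.062912  f(a)=+1.423e-04  f'(a)=-8.947e-01  a ← 64.939974 − (+1.423e-04/-8.947e-01) = 64.940133
iter 4: u=1.062910  f(a)=+5.611e-10  f'(a)=-8.947e-01  a ← 64.940133 − (+5.611e-10/-8.947e-01) = 64.940133
iter 5: u=1.062910  f(a)=-2.842e-14  f'(a)=-8.947e-01  a ← 64.940133 − (-2.842e-14/-8.947e-01) = 64.940133
converged: |Δa| < 1e-12 after 5 iterations
sag = a·(cosh(S/(2a)) − 1) = 64.940133·(cosh(1.062910) − 1) = 40.270382
T_max/T_min = cosh(S/(2a)) = 1.620115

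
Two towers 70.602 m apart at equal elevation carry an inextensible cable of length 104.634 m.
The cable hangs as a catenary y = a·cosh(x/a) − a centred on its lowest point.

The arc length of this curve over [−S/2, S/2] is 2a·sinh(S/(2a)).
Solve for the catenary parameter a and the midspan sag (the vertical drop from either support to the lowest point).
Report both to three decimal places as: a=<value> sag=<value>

seed: a₀ = √(S³/(24(L−S))) = √(70.602³/(24·34.032)) = 20.757553
iter 1: u=1.700634  f(a)=+5.274e+00  f'(a)=-4.331e+00  a ← 20.757553 − (+5.274e+00/-4.331e+00) = 21.975401
iter 2: u=1.606387  f(a)=+4.998e-01  f'(a)=-3.546e+00  a ← 21.975401 − (+4.998e-01/-3.546e+00) = 22.116363
iter 3: u=1.596149  f(a)=+5.525e-03  f'(a)=-3.468e+00  a ← 22.116363 − (+5.525e-03/-3.468e+00) = 22.117956
iter 4: u=1.596034  f(a)=+6.918e-07  f'(a)=-3.467e+00  a ← 22.117956 − (+6.918e-07/-3.467e+00) = 22.117956
iter 5: u=1.596034  f(a)=+2.842e-14  f'(a)=-3.467e+00  a ← 22.117956 − (+2.842e-14/-3.467e+00) = 22.117956
converged: |Δa| < 1e-12 after 5 iterations
sag = a·(cosh(S/(2a)) − 1) = 22.117956·(cosh(1.596034) − 1) = 34.682330
T_max/T_min = cosh(S/(2a)) = 2.568062

a=22.118 sag=34.682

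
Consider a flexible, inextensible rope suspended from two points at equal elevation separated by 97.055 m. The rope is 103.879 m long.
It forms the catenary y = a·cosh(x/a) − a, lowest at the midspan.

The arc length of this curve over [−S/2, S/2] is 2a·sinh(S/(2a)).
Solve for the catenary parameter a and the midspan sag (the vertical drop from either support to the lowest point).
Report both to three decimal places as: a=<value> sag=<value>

a=75.489 sag=16.142

seed: a₀ = √(S³/(24(L−S))) = √(97.055³/(24·6.824)) = 74.713957
iter 1: u=0.649511  f(a)=+1.454e-01  f'(a)=-1.905e-01  a ← 74.713957 − (+1.454e-01/-1.905e-01) = 75.477209
iter 2: u=0.642942  f(a)=+2.258e-03  f'(a)=-1.846e-01  a ← 75.477209 − (+2.258e-03/-1.846e-01) = 75.489440
iter 3: u=0.642838  f(a)=+5.637e-07  f'(a)=-1.845e-01  a ← 75.489440 − (+5.637e-07/-1.845e-01) = 75.489443
iter 4: u=0.642838  f(a)=+4.263e-14  f'(a)=-1.845e-01  a ← 75.489443 − (+4.263e-14/-1.845e-01) = 75.489443
converged: |Δa| < 1e-12 after 4 iterations
sag = a·(cosh(S/(2a)) − 1) = 75.489443·(cosh(0.642838) − 1) = 16.142253
T_max/T_min = cosh(S/(2a)) = 1.213835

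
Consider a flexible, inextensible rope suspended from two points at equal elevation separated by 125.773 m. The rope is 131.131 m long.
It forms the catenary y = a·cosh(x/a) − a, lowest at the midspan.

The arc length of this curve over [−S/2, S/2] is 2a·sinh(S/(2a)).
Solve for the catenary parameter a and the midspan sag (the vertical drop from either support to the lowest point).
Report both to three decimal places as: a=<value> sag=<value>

seed: a₀ = √(S³/(24(L−S))) = √(125.773³/(24·5.358)) = 124.386760
iter 1: u=0.505572  f(a)=+6.889e-02  f'(a)=-8.837e-02  a ← 124.386760 − (+6.889e-02/-8.837e-02) = 125.166347
iter 2: u=0.502423  f(a)=+6.531e-04  f'(a)=-8.670e-02  a ← 125.166347 − (+6.531e-04/-8.670e-02) = 125.173879
iter 3: u=0.502393  f(a)=+5.993e-08  f'(a)=-8.669e-02  a ← 125.173879 − (+5.993e-08/-8.669e-02) = 125.173880
iter 4: u=0.502393  f(a)=+0.000e+00  f'(a)=-8.669e-02  a ← 125.173880 − (+0.000e+00/-8.669e-02) = 125.173880
converged: |Δa| < 1e-12 after 4 iterations
sag = a·(cosh(S/(2a)) − 1) = 125.173880·(cosh(0.502393) − 1) = 16.131941
T_max/T_min = cosh(S/(2a)) = 1.128876

a=125.174 sag=16.132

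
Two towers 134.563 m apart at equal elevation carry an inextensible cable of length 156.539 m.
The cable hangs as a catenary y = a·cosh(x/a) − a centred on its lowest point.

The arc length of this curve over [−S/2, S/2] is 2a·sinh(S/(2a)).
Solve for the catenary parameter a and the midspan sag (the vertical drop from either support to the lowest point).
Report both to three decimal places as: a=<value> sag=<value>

seed: a₀ = √(S³/(24(L−S))) = √(134.563³/(24·21.976)) = 67.968635
iter 1: u=0.989890  f(a)=+1.102e+00  f'(a)=-7.123e-01  a ← 67.968635 − (+1.102e+00/-7.123e-01) = 69.516018
iter 2: u=0.967856  f(a)=+3.876e-02  f'(a)=-6.630e-01  a ← 69.516018 − (+3.876e-02/-6.630e-01) = 69.574485
iter 3: u=0.967043  f(a)=+5.181e-05  f'(a)=-6.612e-01  a ← 69.574485 − (+5.181e-05/-6.612e-01) = 69.574563
iter 4: u=0.967042  f(a)=+9.285e-11  f'(a)=-6.612e-01  a ← 69.574563 − (+9.285e-11/-6.612e-01) = 69.574563
iter 5: u=0.967042  f(a)=+0.000e+00  f'(a)=-6.612e-01  a ← 69.574563 − (+0.000e+00/-6.612e-01) = 69.574563
converged: |Δa| < 1e-12 after 5 iterations
sag = a·(cosh(S/(2a)) − 1) = 69.574563·(cosh(0.967042) − 1) = 35.147614
T_max/T_min = cosh(S/(2a)) = 1.505179

a=69.575 sag=35.148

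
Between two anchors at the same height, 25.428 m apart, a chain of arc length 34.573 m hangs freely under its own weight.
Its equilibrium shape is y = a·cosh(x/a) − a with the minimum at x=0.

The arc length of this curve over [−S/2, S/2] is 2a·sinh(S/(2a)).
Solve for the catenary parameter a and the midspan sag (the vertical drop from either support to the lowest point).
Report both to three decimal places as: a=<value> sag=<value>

seed: a₀ = √(S³/(24(L−S))) = √(25.428³/(24·9.145)) = 8.655075
iter 1: u=1.468965  f(a)=+1.039e+00  f'(a)=-2.606e+00  a ← 8.655075 − (+1.039e+00/-2.606e+00) = 9.053772
iter 2: u=1.404277  f(a)=+7.610e-02  f'(a)=-2.237e+00  a ← 9.053772 − (+7.610e-02/-2.237e+00) = 9.087794
iter 3: u=1.399019  f(a)=+4.797e-04  f'(a)=-2.209e+00  a ← 9.087794 − (+4.797e-04/-2.209e+00) = 9.088011
iter 4: u=1.398986  f(a)=+1.932e-08  f'(a)=-2.209e+00  a ← 9.088011 − (+1.932e-08/-2.209e+00) = 9.088011
iter 5: u=1.398986  f(a)=+0.000e+00  f'(a)=-2.209e+00  a ← 9.088011 − (+0.000e+00/-2.209e+00) = 9.088011
converged: |Δa| < 1e-12 after 5 iterations
sag = a·(cosh(S/(2a)) − 1) = 9.088011·(cosh(1.398986) − 1) = 10.441838
T_max/T_min = cosh(S/(2a)) = 2.148968

a=9.088 sag=10.442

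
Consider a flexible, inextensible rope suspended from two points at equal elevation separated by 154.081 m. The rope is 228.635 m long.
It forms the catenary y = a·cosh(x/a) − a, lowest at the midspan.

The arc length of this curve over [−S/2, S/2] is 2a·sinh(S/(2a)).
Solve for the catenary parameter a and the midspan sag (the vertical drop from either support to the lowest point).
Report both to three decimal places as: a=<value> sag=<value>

seed: a₀ = √(S³/(24(L−S))) = √(154.081³/(24·74.554)) = 45.215000
iter 1: u=1.703870  f(a)=+1.160e+01  f'(a)=-4.360e+00  a ← 45.215000 − (+1.160e+01/-4.360e+00) = 47.875865
iter 2: u=1.609172  f(a)=+1.103e+00  f'(a)=-3.567e+00  a ← 47.875865 − (+1.103e+00/-3.567e+00) = 48.185073
iter 3: u=1.598846  f(a)=+1.228e-02  f'(a)=-3.488e+00  a ← 48.185073 − (+1.228e-02/-3.488e+00) = 48.188594
iter 4: u=1.598729  f(a)=+1.560e-06  f'(a)=-3.487e+00  a ← 48.188594 − (+1.560e-06/-3.487e+00) = 48.188595
iter 5: u=1.598729  f(a)=+2.842e-14  f'(a)=-3.487e+00  a ← 48.188595 − (+2.842e-14/-3.487e+00) = 48.188595
converged: |Δa| < 1e-12 after 5 iterations
sag = a·(cosh(S/(2a)) − 1) = 48.188595·(cosh(1.598729) − 1) = 75.870389
T_max/T_min = cosh(S/(2a)) = 2.574447

a=48.189 sag=75.870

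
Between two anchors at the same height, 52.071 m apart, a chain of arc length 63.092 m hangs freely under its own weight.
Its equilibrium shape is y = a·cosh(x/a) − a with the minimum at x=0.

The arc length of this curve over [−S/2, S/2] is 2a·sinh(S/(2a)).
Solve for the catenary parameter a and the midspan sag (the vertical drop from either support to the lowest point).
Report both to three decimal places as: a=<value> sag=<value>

seed: a₀ = √(S³/(24(L−S))) = √(52.071³/(24·11.021)) = 23.103499
iter 1: u=1.126907  f(a)=+7.213e-01  f'(a)=-1.081e+00  a ← 23.103499 − (+7.213e-01/-1.081e+00) = 23.770875
iter 2: u=1.095269  f(a)=+3.244e-02  f'(a)=-9.856e-01  a ← 23.770875 − (+3.244e-02/-9.856e-01) = 23.803784
iter 3: u=1.093755  f(a)=+7.242e-05  f'(a)=-9.812e-01  a ← 23.803784 − (+7.242e-05/-9.812e-01) = 23.803858
iter 4: u=1.093751  f(a)=+3.628e-10  f'(a)=-9.812e-01  a ← 23.803858 − (+3.628e-10/-9.812e-01) = 23.803858
iter 5: u=1.093751  f(a)=+0.000e+00  f'(a)=-9.812e-01  a ← 23.803858 − (+0.000e+00/-9.812e-01) = 23.803858
converged: |Δa| < 1e-12 after 5 iterations
sag = a·(cosh(S/(2a)) − 1) = 23.803858·(cosh(1.093751) − 1) = 15.715426
T_max/T_min = cosh(S/(2a)) = 1.660205

a=23.804 sag=15.715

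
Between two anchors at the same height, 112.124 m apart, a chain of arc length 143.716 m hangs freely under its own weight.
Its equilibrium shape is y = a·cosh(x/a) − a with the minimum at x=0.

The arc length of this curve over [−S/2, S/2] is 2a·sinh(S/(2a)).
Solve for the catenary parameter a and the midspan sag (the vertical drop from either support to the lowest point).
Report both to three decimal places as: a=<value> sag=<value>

seed: a₀ = √(S³/(24(L−S))) = √(112.124³/(24·31.592)) = 43.117512
iter 1: u=1.300214  f(a)=+2.780e+00  f'(a)=-1.729e+00  a ← 43.117512 − (+2.780e+00/-1.729e+00) = 44.726052
iter 2: u=1.253453  f(a)=+1.632e-01  f'(a)=-1.531e+00  a ← 44.726052 − (+1.632e-01/-1.531e+00) = 44.832619
iter 3: u=1.250473  f(a)=+6.394e-04  f'(a)=-1.519e+00  a ← 44.832619 − (+6.394e-04/-1.519e+00) = 44.833040
iter 4: u=1.250462  f(a)=+9.904e-09  f'(a)=-1.519e+00  a ← 44.833040 − (+9.904e-09/-1.519e+00) = 44.833040
iter 5: u=1.250462  f(a)=-2.842e-14  f'(a)=-1.519e+00  a ← 44.833040 − (-2.842e-14/-1.519e+00) = 44.833040
converged: |Δa| < 1e-12 after 5 iterations
sag = a·(cosh(S/(2a)) − 1) = 44.833040·(cosh(1.250462) − 1) = 39.863912
T_max/T_min = cosh(S/(2a)) = 1.889164

a=44.833 sag=39.864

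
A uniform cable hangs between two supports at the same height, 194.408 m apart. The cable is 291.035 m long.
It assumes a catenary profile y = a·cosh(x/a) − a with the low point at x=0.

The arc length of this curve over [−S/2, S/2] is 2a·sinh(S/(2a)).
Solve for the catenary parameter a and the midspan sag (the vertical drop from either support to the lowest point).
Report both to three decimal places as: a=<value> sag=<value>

a=60.082 sag=97.351

seed: a₀ = √(S³/(24(L−S))) = √(194.408³/(24·96.627)) = 56.288066
iter 1: u=1.726902  f(a)=+1.547e+01  f'(a)=-4.572e+00  a ← 56.288066 − (+1.547e+01/-4.572e+00) = 59.672369
iter 2: u=1.628962  f(a)=+1.505e+00  f'(a)=-3.722e+00  a ← 59.672369 − (+1.505e+00/-3.722e+00) = 60.076805
iter 3: u=1.617995  f(a)=+1.764e-02  f'(a)=-3.636e+00  a ← 60.076805 − (+1.764e-02/-3.636e+00) = 60.081657
iter 4: u=1.617865  f(a)=+2.484e-06  f'(a)=-3.635e+00  a ← 60.081657 − (+2.484e-06/-3.635e+00) = 60.081658
iter 5: u=1.617865  f(a)=+0.000e+00  f'(a)=-3.635e+00  a ← 60.081658 − (+0.000e+00/-3.635e+00) = 60.081658
converged: |Δa| < 1e-12 after 5 iterations
sag = a·(cosh(S/(2a)) − 1) = 60.081658·(cosh(1.617865) − 1) = 97.351339
T_max/T_min = cosh(S/(2a)) = 2.620317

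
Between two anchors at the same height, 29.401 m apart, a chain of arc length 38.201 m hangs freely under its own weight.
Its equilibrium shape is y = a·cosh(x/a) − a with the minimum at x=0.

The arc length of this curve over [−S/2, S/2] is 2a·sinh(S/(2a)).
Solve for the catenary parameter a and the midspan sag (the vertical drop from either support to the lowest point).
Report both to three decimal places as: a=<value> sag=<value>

seed: a₀ = √(S³/(24(L−S))) = √(29.401³/(24·8.800)) = 10.969737
iter 1: u=1.340096  f(a)=+8.248e-01  f'(a)=-1.912e+00  a ← 10.969737 − (+8.248e-01/-1.912e+00) = 11.401207
iter 2: u=1.289381  f(a)=+5.116e-02  f'(a)=-1.681e+00  a ← 11.401207 − (+5.116e-02/-1.681e+00) = 11.431638
iter 3: u=1.285949  f(a)=+2.256e-04  f'(a)=-1.666e+00  a ← 11.431638 − (+2.256e-04/-1.666e+00) = 11.431773
iter 4: u=1.285933  f(a)=+4.431e-09  f'(a)=-1.666e+00  a ← 11.431773 − (+4.431e-09/-1.666e+00) = 11.431773
iter 5: u=1.285933  f(a)=+1.421e-14  f'(a)=-1.666e+00  a ← 11.431773 − (+1.421e-14/-1.666e+00) = 11.431773
converged: |Δa| < 1e-12 after 5 iterations
sag = a·(cosh(S/(2a)) − 1) = 11.431773·(cosh(1.285933) − 1) = 10.828383
T_max/T_min = cosh(S/(2a)) = 1.947218

a=11.432 sag=10.828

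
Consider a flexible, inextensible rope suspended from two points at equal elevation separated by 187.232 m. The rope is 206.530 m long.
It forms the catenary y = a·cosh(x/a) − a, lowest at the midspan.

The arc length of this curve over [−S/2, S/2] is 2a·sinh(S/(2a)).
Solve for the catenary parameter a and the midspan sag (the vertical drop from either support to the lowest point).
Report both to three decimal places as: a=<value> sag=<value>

a=120.842 sag=38.112

seed: a₀ = √(S³/(24(L−S))) = √(187.232³/(24·19.298)) = 119.044228
iter 1: u=0.786397  f(a)=+6.056e-01  f'(a)=-3.447e-01  a ← 119.044228 − (+6.056e-01/-3.447e-01) = 120.800977
iter 2: u=0.774961  f(a)=+1.367e-02  f'(a)=-3.293e-01  a ← 120.800977 − (+1.367e-02/-3.293e-01) = 120.842474
iter 3: u=0.774695  f(a)=+7.315e-06  f'(a)=-3.290e-01  a ← 120.842474 − (+7.315e-06/-3.290e-01) = 120.842496
iter 4: u=0.774694  f(a)=+2.103e-12  f'(a)=-3.290e-01  a ← 120.842496 − (+2.103e-12/-3.290e-01) = 120.842496
converged: |Δa| < 1e-12 after 4 iterations
sag = a·(cosh(S/(2a)) − 1) = 120.842496·(cosh(0.774694) − 1) = 38.112117
T_max/T_min = cosh(S/(2a)) = 1.315387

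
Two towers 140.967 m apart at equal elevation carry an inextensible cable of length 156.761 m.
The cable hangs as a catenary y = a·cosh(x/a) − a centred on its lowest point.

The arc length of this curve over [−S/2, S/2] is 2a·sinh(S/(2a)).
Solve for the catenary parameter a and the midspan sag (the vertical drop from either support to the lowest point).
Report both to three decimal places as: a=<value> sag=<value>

seed: a₀ = √(S³/(24(L−S))) = √(140.967³/(24·15.794)) = 85.965560
iter 1: u=0.819904  f(a)=+5.394e-01  f'(a)=-3.928e-01  a ← 85.965560 − (+5.394e-01/-3.928e-01) = 87.339067
iter 2: u=0.807010  f(a)=+1.320e-02  f'(a)=-3.737e-01  a ← 87.339067 − (+1.320e-02/-3.737e-01) = 87.374386
iter 3: u=0.806684  f(a)=+8.344e-06  f'(a)=-3.733e-01  a ← 87.374386 − (+8.344e-06/-3.733e-01) = 87.374409
iter 4: u=0.806684  f(a)=+3.354e-12  f'(a)=-3.733e-01  a ← 87.374409 − (+3.354e-12/-3.733e-01) = 87.374409
converged: |Δa| < 1e-12 after 4 iterations
sag = a·(cosh(S/(2a)) − 1) = 87.374409·(cosh(0.806684) − 1) = 30.004423
T_max/T_min = cosh(S/(2a)) = 1.343401

a=87.374 sag=30.004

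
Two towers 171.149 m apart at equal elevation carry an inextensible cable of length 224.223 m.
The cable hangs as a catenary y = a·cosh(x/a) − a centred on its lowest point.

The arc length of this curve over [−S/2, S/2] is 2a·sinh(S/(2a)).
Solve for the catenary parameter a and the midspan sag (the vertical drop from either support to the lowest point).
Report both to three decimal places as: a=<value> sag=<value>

seed: a₀ = √(S³/(24(L−S))) = √(171.149³/(24·53.074)) = 62.735739
iter 1: u=1.364047  f(a)=+5.162e+00  f'(a)=-2.028e+00  a ← 62.735739 − (+5.162e+00/-2.028e+00) = 65.280542
iter 2: u=1.310873  f(a)=+3.307e-01  f'(a)=-1.776e+00  a ← 65.280542 − (+3.307e-01/-1.776e+00) = 65.466737
iter 3: u=1.307145  f(a)=+1.563e-03  f'(a)=-1.759e+00  a ← 65.466737 − (+1.563e-03/-1.759e+00) = 65.467625
iter 4: u=1.307127  f(a)=+3.527e-08  f'(a)=-1.759e+00  a ← 65.467625 − (+3.527e-08/-1.759e+00) = 65.467625
iter 5: u=1.307127  f(a)=+0.000e+00  f'(a)=-1.759e+00  a ← 65.467625 − (+0.000e+00/-1.759e+00) = 65.467625
converged: |Δa| < 1e-12 after 5 iterations
sag = a·(cosh(S/(2a)) − 1) = 65.467625·(cosh(1.307127) − 1) = 64.359176
T_max/T_min = cosh(S/(2a)) = 1.983069

a=65.468 sag=64.359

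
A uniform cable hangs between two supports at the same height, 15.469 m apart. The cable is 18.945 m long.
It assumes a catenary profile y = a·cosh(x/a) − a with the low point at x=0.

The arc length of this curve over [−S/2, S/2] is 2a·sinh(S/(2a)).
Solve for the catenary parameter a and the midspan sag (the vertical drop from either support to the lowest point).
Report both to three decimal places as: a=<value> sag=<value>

a=6.875 sag=4.829

seed: a₀ = √(S³/(24(L−S))) = √(15.469³/(24·3.476)) = 6.661129
iter 1: u=1.161139  f(a)=+2.420e-01  f'(a)=-1.191e+00  a ← 6.661129 − (+2.420e-01/-1.191e+00) = 6.864255
iter 2: u=1.126779  f(a)=+1.151e-02  f'(a)=-1.080e+00  a ← 6.864255 − (+1.151e-02/-1.080e+00) = 6.874909
iter 3: u=1.125033  f(a)=+2.892e-05  f'(a)=-1.075e+00  a ← 6.874909 − (+2.892e-05/-1.075e+00) = 6.874936
iter 4: u=1.125029  f(a)=+1.836e-10  f'(a)=-1.075e+00  a ← 6.874936 − (+1.836e-10/-1.075e+00) = 6.874936
iter 5: u=1.125029  f(a)=+0.000e+00  f'(a)=-1.075e+00  a ← 6.874936 − (+0.000e+00/-1.075e+00) = 6.874936
converged: |Δa| < 1e-12 after 5 iterations
sag = a·(cosh(S/(2a)) − 1) = 6.874936·(cosh(1.125029) − 1) = 4.829465
T_max/T_min = cosh(S/(2a)) = 1.702474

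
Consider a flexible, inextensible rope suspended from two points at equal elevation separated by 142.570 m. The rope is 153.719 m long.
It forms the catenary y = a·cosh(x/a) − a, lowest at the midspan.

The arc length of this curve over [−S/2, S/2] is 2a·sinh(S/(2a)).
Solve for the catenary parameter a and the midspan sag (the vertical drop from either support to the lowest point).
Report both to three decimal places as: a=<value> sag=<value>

a=105.268 sag=25.073

seed: a₀ = √(S³/(24(L−S))) = √(142.570³/(24·11.149)) = 104.068344
iter 1: u=0.684983  f(a)=+2.645e-01  f'(a)=-2.245e-01  a ← 104.068344 − (+2.645e-01/-2.245e-01) = 105.246578
iter 2: u=0.677314  f(a)=+4.559e-03  f'(a)=-2.168e-01  a ← 105.246578 − (+4.559e-03/-2.168e-01) = 105.267606
iter 3: u=0.677179  f(a)=+1.407e-06  f'(a)=-2.167e-01  a ← 105.267606 − (+1.407e-06/-2.167e-01) = 105.267613
iter 4: u=0.677179  f(a)=+1.421e-13  f'(a)=-2.167e-01  a ← 105.267613 − (+1.421e-13/-2.167e-01) = 105.267613
converged: |Δa| < 1e-12 after 4 iterations
sag = a·(cosh(S/(2a)) − 1) = 105.267613·(cosh(0.677179) − 1) = 25.072914
T_max/T_min = cosh(S/(2a)) = 1.238183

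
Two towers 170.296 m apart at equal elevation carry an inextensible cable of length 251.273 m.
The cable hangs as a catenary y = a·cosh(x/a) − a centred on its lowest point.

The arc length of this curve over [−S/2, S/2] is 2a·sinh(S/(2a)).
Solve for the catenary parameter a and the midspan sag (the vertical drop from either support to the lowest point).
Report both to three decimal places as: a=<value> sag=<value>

a=53.673 sag=82.948

seed: a₀ = √(S³/(24(L−S))) = √(170.296³/(24·80.977)) = 50.410408
iter 1: u=1.689096  f(a)=+1.237e+01  f'(a)=-4.228e+00  a ← 50.410408 − (+1.237e+01/-4.228e+00) = 53.335840
iter 2: u=1.596450  f(a)=+1.158e+00  f'(a)=-3.470e+00  a ← 53.335840 − (+1.158e+00/-3.470e+00) = 53.669677
iter 3: u=1.586520  f(a)=+1.248e-02  f'(a)=-3.395e+00  a ← 53.669677 − (+1.248e-02/-3.395e+00) = 53.673353
iter 4: u=1.586411  f(a)=+1.483e-06  f'(a)=-3.395e+00  a ← 53.673353 − (+1.483e-06/-3.395e+00) = 53.673353
iter 5: u=1.586411  f(a)=+5.684e-14  f'(a)=-3.395e+00  a ← 53.673353 − (+5.684e-14/-3.395e+00) = 53.673353
converged: |Δa| < 1e-12 after 5 iterations
sag = a·(cosh(S/(2a)) − 1) = 53.673353·(cosh(1.586411) − 1) = 82.947871
T_max/T_min = cosh(S/(2a)) = 2.545420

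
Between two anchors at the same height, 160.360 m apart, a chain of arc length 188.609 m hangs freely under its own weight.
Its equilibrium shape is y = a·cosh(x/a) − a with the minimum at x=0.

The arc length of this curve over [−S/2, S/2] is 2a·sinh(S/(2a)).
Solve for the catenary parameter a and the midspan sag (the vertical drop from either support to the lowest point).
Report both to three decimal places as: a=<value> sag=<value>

seed: a₀ = √(S³/(24(L−S))) = √(160.360³/(24·28.249)) = 77.989639
iter 1: u=1.028085  f(a)=+1.531e+00  f'(a)=-8.039e-01  a ← 77.989639 − (+1.531e+00/-8.039e-01) = 79.894031
iter 2: u=1.003579  f(a)=+5.787e-02  f'(a)=-7.442e-01  a ← 79.894031 − (+5.787e-02/-7.442e-01) = 79.971795
iter 3: u=1.002603  f(a)=+8.989e-05  f'(a)=-7.419e-01  a ← 79.971795 − (+8.989e-05/-7.419e-01) = 79.971916
iter 4: u=1.002602  f(a)=+2.175e-10  f'(a)=-7.419e-01  a ← 79.971916 − (+2.175e-10/-7.419e-01) = 79.971916
iter 5: u=1.002602  f(a)=+2.842e-14  f'(a)=-7.419e-01  a ← 79.971916 − (+2.842e-14/-7.419e-01) = 79.971916
converged: |Δa| < 1e-12 after 5 iterations
sag = a·(cosh(S/(2a)) − 1) = 79.971916·(cosh(1.002602) − 1) = 43.676157
T_max/T_min = cosh(S/(2a)) = 1.546144

a=79.972 sag=43.676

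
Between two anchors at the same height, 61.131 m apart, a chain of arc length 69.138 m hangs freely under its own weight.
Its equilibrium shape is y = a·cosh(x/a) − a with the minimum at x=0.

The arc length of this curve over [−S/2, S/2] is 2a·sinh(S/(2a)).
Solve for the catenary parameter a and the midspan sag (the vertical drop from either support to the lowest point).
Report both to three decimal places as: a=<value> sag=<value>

seed: a₀ = √(S³/(24(L−S))) = √(61.131³/(24·8.007)) = 34.478766
iter 1: u=0.886502  f(a)=+3.206e-01  f'(a)=-5.020e-01  a ← 34.478766 − (+3.206e-01/-5.020e-01) = 35.117374
iter 2: u=0.870381  f(a)=+9.123e-03  f'(a)=-4.738e-01  a ← 35.117374 − (+9.123e-03/-4.738e-01) = 35.136630
iter 3: u=0.869904  f(a)=+7.869e-06  f'(a)=-4.730e-01  a ← 35.136630 − (+7.869e-06/-4.730e-01) = 35.136647
iter 4: u=0.869904  f(a)=+5.883e-12  f'(a)=-4.730e-01  a ← 35.136647 − (+5.883e-12/-4.730e-01) = 35.136647
converged: |Δa| < 1e-12 after 4 iterations
sag = a·(cosh(S/(2a)) − 1) = 35.136647·(cosh(0.869904) − 1) = 14.154323
T_max/T_min = cosh(S/(2a)) = 1.402836

a=35.137 sag=14.154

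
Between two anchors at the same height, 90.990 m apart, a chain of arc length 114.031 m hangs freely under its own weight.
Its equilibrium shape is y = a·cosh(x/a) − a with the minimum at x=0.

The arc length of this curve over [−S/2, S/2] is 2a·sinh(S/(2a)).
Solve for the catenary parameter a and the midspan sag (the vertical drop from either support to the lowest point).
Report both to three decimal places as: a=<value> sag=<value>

a=38.237 sag=30.413

seed: a₀ = √(S³/(24(L−S))) = √(90.990³/(24·23.041)) = 36.909165
iter 1: u=1.232621  f(a)=+1.815e+00  f'(a)=-1.449e+00  a ← 36.909165 − (+1.815e+00/-1.449e+00) = 38.161951
iter 2: u=1.192156  f(a)=+9.651e-02  f'(a)=-1.298e+00  a ← 38.161951 − (+9.651e-02/-1.298e+00) = 38.236275
iter 3: u=1.189839  f(a)=+3.067e-04  f'(a)=-1.290e+00  a ← 38.236275 − (+3.067e-04/-1.290e+00) = 38.236512
iter 4: u=1.189831  f(a)=+3.121e-09  f'(a)=-1.290e+00  a ← 38.236512 − (+3.121e-09/-1.290e+00) = 38.236512
iter 5: u=1.189831  f(a)=+0.000e+00  f'(a)=-1.290e+00  a ← 38.236512 − (+0.000e+00/-1.290e+00) = 38.236512
converged: |Δa| < 1e-12 after 5 iterations
sag = a·(cosh(S/(2a)) − 1) = 38.236512·(cosh(1.189831) − 1) = 30.413310
T_max/T_min = cosh(S/(2a)) = 1.795400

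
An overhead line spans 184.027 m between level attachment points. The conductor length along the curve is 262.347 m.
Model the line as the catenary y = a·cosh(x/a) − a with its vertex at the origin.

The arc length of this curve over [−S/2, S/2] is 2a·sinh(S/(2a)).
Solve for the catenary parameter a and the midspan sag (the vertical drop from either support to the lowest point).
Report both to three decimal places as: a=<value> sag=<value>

a=60.948 sag=83.694

seed: a₀ = √(S³/(24(L−S))) = √(184.027³/(24·78.320)) = 57.581153
iter 1: u=1.597979  f(a)=+1.063e+01  f'(a)=-3.481e+00  a ← 57.581153 − (+1.063e+01/-3.481e+00) = 60.634419
iter 2: u=1.517513  f(a)=+9.040e-01  f'(a)=-2.912e+00  a ← 60.634419 − (+9.040e-01/-2.912e+00) = 60.944832
iter 3: u=1.509783  f(a)=+7.881e-03  f'(a)=-2.862e+00  a ← 60.944832 − (+7.881e-03/-2.862e+00) = 60.947586
iter 4: u=1.509715  f(a)=+6.106e-07  f'(a)=-2.861e+00  a ← 60.947586 − (+6.106e-07/-2.861e+00) = 60.947586
iter 5: u=1.509715  f(a)=+5.684e-14  f'(a)=-2.861e+00  a ← 60.947586 − (+5.684e-14/-2.861e+00) = 60.947586
converged: |Δa| < 1e-12 after 5 iterations
sag = a·(cosh(S/(2a)) − 1) = 60.947586·(cosh(1.509715) − 1) = 83.693678
T_max/T_min = cosh(S/(2a)) = 2.373207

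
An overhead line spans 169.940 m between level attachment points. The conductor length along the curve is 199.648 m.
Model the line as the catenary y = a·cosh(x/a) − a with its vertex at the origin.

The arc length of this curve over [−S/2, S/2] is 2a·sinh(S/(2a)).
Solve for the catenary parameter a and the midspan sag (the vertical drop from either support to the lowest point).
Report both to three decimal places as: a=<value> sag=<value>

seed: a₀ = √(S³/(24(L−S))) = √(169.940³/(24·29.708)) = 82.966180
iter 1: u=1.024152  f(a)=+1.597e+00  f'(a)=-7.941e-01  a ← 82.966180 − (+1.597e+00/-7.941e-01) = 84.977809
iter 2: u=0.999908  f(a)=+5.995e-02  f'(a)=-7.355e-01  a ← 84.977809 − (+5.995e-02/-7.355e-01) = 85.059308
iter 3: u=0.998950  f(a)=+9.170e-05  f'(a)=-7.333e-01  a ← 85.059308 − (+9.170e-05/-7.333e-01) = 85.059433
iter 4: u=0.998949  f(a)=+2.154e-10  f'(a)=-7.333e-01  a ← 85.059433 − (+2.154e-10/-7.333e-01) = 85.059433
iter 5: u=0.998949  f(a)=-2.842e-14  f'(a)=-7.333e-01  a ← 85.059433 − (-2.842e-14/-7.333e-01) = 85.059433
converged: |Δa| < 1e-12 after 5 iterations
sag = a·(cosh(S/(2a)) − 1) = 85.059433·(cosh(0.998949) − 1) = 46.089101
T_max/T_min = cosh(S/(2a)) = 1.541846

a=85.059 sag=46.089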